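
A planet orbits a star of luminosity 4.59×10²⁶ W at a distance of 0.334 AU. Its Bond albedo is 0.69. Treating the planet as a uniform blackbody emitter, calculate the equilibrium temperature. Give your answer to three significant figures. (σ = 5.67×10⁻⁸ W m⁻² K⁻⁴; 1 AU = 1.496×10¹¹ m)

T_eq ≈ 376 K

d = 0.334 AU = 5.00×10¹⁰ m.
Flux: S = L/(4πd²) = 4.59×10²⁶/(4π×(5.00×10¹⁰)²) = 1.46×10⁴ W m⁻².
Energy balance: absorbed = emitted ⇒ πR²·S(1−A) = 4πR²·σT_eq⁴, so T_eq⁴ = S(1−A)/(4σ).
T_eq = [1.46×10⁴ × 0.31 / (4 × 5.67×10⁻⁸)]^(1/4) = (2.00×10¹⁰)^(1/4) = 376 K.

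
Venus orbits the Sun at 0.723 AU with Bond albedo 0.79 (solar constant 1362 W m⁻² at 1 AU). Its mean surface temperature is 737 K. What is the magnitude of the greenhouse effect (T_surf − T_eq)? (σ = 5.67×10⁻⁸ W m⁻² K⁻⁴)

S = 1362/0.723² = 2606 W m⁻².
T_eq = [S(1−A)/(4σ)]^(1/4) = [2606×0.21/(4×5.67×10⁻⁸)]^(1/4) = 221.6 K.
ΔT = T_surf − T_eq = 737 − 221.6.

ΔT ≈ 515.4 K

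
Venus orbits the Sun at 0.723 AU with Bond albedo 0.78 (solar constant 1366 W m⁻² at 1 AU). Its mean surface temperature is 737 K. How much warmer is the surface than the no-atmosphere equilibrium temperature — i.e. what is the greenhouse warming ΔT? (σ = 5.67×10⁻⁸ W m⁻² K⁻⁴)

S = 1366/0.723² = 2613 W m⁻².
T_eq = [S(1−A)/(4σ)]^(1/4) = [2613×0.22/(4×5.67×10⁻⁸)]^(1/4) = 224.4 K.
ΔT = T_surf − T_eq = 737 − 224.4.

ΔT ≈ 512.6 K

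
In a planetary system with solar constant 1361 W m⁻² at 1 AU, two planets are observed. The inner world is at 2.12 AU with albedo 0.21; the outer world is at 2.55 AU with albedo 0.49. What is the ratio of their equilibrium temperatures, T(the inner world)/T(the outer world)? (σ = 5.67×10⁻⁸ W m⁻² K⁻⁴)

T_eq = [S₀(1−A)/(4σd²)]^(1/4), so T ∝ (1−A)^(1/4) / √d.
T₁ = [1361×0.79/(4×5.67×10⁻⁸×2.12²)]^(1/4) = 180.22 K.
T₂ = [1361×0.51/(4×5.67×10⁻⁸×2.55²)]^(1/4) = 147.29 K.

T₁/T₂ ≈ 1.224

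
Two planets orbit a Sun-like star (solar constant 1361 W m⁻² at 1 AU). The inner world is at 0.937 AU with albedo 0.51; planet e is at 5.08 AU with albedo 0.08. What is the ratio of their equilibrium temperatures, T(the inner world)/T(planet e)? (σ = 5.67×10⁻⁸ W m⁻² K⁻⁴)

T_eq = [S₀(1−A)/(4σd²)]^(1/4), so T ∝ (1−A)^(1/4) / √d.
T₁ = [1361×0.49/(4×5.67×10⁻⁸×0.937²)]^(1/4) = 240.57 K.
T₂ = [1361×0.92/(4×5.67×10⁻⁸×5.08²)]^(1/4) = 120.94 K.

T₁/T₂ ≈ 1.989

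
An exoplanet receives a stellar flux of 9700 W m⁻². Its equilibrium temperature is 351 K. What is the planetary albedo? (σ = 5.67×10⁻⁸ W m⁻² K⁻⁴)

From T_eq⁴ = S(1−A)/(4σ): 1−A = 4σT_eq⁴/S.
1−A = 4 × 5.67×10⁻⁸ × (351)⁴ / 9700 = 0.355.

A ≈ 0.65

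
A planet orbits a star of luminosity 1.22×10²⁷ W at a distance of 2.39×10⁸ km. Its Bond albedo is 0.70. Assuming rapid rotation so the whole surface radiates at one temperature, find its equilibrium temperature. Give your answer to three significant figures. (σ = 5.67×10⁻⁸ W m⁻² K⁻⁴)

T_eq ≈ 218 K

d = 2.39×10⁸ km = 2.39×10¹¹ m.
Flux: S = L/(4πd²) = 1.22×10²⁷/(4π×(2.39×10¹¹)²) = 1700 W m⁻².
Energy balance: absorbed = emitted ⇒ πR²·S(1−A) = 4πR²·σT_eq⁴, so T_eq⁴ = S(1−A)/(4σ).
T_eq = [1700 × 0.30 / (4 × 5.67×10⁻⁸)]^(1/4) = (2.25×10⁹)^(1/4) = 218 K.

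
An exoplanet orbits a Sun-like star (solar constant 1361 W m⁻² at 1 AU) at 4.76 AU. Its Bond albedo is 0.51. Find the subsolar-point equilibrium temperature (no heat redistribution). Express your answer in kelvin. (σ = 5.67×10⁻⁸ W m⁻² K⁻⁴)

Flux at 4.76 AU: S = 1361/4.76² = 60.1 W m⁻².
At the subsolar point the surface absorbs S(1−A) and emits σT⁴ per unit area — no factor of 4, since only the local patch is in balance.
T = [60.1 × 0.49 / 5.67×10⁻⁸]^(1/4) = (5.19×10⁸)^(1/4) = 151 K.

T_ss ≈ 151 K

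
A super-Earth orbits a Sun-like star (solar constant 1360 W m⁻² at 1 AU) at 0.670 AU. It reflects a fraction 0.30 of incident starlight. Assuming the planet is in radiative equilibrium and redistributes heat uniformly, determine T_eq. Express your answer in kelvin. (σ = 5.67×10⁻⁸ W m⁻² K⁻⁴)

T_eq ≈ 311 K

Flux at 0.670 AU: S = 1360/0.670² = 3030 W m⁻².
Energy balance: absorbed = emitted ⇒ πR²·S(1−A) = 4πR²·σT_eq⁴, so T_eq⁴ = S(1−A)/(4σ).
T_eq = [3030 × 0.70 / (4 × 5.67×10⁻⁸)]^(1/4) = (9.35×10⁹)^(1/4) = 311 K.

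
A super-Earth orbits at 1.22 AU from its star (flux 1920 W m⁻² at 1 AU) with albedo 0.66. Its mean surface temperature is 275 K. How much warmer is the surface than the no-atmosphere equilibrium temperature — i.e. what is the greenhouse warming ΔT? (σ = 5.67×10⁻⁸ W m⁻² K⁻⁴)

ΔT ≈ 65.3 K

S = 1920/1.22² = 1290 W m⁻².
T_eq = [S(1−A)/(4σ)]^(1/4) = [1290×0.34/(4×5.67×10⁻⁸)]^(1/4) = 209.7 K.
ΔT = T_surf − T_eq = 275 − 209.7.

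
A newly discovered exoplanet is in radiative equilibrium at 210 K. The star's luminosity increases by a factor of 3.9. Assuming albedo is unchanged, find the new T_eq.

T_eq ≈ 295 K

T_eq ∝ L^(1/4) · d^(−1/2).
T′ = 210 × 3.9^(1/4) = 295 K.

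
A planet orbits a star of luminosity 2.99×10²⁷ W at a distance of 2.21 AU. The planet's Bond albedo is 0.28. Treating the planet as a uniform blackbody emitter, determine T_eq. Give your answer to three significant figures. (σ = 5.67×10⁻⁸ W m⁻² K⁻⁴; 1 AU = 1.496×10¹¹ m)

T_eq ≈ 288 K

d = 2.21 AU = 3.31×10¹¹ m.
Flux: S = L/(4πd²) = 2.99×10²⁷/(4π×(3.31×10¹¹)²) = 2180 W m⁻².
Energy balance: absorbed = emitted ⇒ πR²·S(1−A) = 4πR²·σT_eq⁴, so T_eq⁴ = S(1−A)/(4σ).
T_eq = [2180 × 0.72 / (4 × 5.67×10⁻⁸)]^(1/4) = (6.91×10⁹)^(1/4) = 288 K.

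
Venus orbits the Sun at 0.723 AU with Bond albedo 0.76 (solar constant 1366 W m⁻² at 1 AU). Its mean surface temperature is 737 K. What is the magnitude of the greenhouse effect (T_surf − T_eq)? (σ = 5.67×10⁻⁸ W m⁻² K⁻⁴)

S = 1366/0.723² = 2613 W m⁻².
T_eq = [S(1−A)/(4σ)]^(1/4) = [2613×0.24/(4×5.67×10⁻⁸)]^(1/4) = 229.3 K.
ΔT = T_surf − T_eq = 737 − 229.3.

ΔT ≈ 507.7 K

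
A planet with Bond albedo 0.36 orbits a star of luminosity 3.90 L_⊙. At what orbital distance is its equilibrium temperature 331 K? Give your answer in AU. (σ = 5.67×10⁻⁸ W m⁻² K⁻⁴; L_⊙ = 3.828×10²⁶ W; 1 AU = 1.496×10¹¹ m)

L = 3.90 × 3.828×10²⁶ = 1.49×10²⁷ W.
From T_eq⁴ = L(1−A)/(16πσd²): d = √[L(1−A)/(16πσT_eq⁴)].
d = √[1.49×10²⁷ × 0.64 / (16π × 5.67×10⁻⁸ × (331)⁴)] = 1.67×10¹¹ m = 1.12 AU.

d ≈ 1.12 AU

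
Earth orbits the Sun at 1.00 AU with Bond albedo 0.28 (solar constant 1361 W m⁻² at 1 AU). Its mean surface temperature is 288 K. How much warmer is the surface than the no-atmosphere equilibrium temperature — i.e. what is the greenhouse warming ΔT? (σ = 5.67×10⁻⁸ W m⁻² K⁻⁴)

S = 1361/1.00² = 1361 W m⁻².
T_eq = [S(1−A)/(4σ)]^(1/4) = [1361×0.72/(4×5.67×10⁻⁸)]^(1/4) = 256.4 K.
ΔT = T_surf − T_eq = 288 − 256.4.

ΔT ≈ 31.6 K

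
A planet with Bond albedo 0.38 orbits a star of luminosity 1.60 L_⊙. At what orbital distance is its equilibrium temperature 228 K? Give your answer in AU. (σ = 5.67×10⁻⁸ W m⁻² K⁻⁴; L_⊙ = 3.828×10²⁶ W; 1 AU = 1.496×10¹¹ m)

d ≈ 1.48 AU

L = 1.60 × 3.828×10²⁶ = 6.12×10²⁶ W.
From T_eq⁴ = L(1−A)/(16πσd²): d = √[L(1−A)/(16πσT_eq⁴)].
d = √[6.12×10²⁶ × 0.62 / (16π × 5.67×10⁻⁸ × (228)⁴)] = 2.22×10¹¹ m = 1.48 AU.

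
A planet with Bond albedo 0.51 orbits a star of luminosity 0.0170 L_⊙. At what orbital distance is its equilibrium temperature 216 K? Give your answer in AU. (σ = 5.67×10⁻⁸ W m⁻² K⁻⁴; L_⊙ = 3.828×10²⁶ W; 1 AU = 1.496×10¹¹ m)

d ≈ 0.152 AU

L = 0.0170 × 3.828×10²⁶ = 6.51×10²⁴ W.
From T_eq⁴ = L(1−A)/(16πσd²): d = √[L(1−A)/(16πσT_eq⁴)].
d = √[6.51×10²⁴ × 0.49 / (16π × 5.67×10⁻⁸ × (216)⁴)] = 2.27×10¹⁰ m = 0.152 AU.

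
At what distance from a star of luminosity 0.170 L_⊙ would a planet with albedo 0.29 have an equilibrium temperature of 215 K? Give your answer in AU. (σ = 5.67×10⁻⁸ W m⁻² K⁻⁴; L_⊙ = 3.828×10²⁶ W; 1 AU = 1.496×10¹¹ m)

L = 0.170 × 3.828×10²⁶ = 6.51×10²⁵ W.
From T_eq⁴ = L(1−A)/(16πσd²): d = √[L(1−A)/(16πσT_eq⁴)].
d = √[6.51×10²⁵ × 0.71 / (16π × 5.67×10⁻⁸ × (215)⁴)] = 8.71×10¹⁰ m = 0.582 AU.

d ≈ 0.582 AU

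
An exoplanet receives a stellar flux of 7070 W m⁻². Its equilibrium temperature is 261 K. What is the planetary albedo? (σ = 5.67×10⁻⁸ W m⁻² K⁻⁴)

From T_eq⁴ = S(1−A)/(4σ): 1−A = 4σT_eq⁴/S.
1−A = 4 × 5.67×10⁻⁸ × (261)⁴ / 7070 = 0.149.

A ≈ 0.85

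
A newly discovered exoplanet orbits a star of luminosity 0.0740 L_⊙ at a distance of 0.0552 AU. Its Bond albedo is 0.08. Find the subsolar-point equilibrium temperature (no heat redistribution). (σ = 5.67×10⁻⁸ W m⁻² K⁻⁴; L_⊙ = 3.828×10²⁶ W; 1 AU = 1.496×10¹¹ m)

d = 0.0552 AU = 8.26×10⁹ m.
L = 0.0740 × 3.828×10²⁶ = 2.83×10²⁵ W.
Flux: S = L/(4πd²) = 2.83×10²⁵/(4π×(8.26×10⁹)²) = 3.31×10⁴ W m⁻².
At the subsolar point the surface absorbs S(1−A) and emits σT⁴ per unit area — no factor of 4, since only the local patch is in balance.
T = [3.31×10⁴ × 0.92 / 5.67×10⁻⁸]^(1/4) = (5.36×10¹¹)^(1/4) = 856 K.

T_ss ≈ 856 K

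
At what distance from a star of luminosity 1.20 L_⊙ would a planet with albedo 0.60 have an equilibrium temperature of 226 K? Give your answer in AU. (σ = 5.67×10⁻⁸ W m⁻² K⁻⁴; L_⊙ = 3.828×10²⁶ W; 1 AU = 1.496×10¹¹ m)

L = 1.20 × 3.828×10²⁶ = 4.59×10²⁶ W.
From T_eq⁴ = L(1−A)/(16πσd²): d = √[L(1−A)/(16πσT_eq⁴)].
d = √[4.59×10²⁶ × 0.40 / (16π × 5.67×10⁻⁸ × (226)⁴)] = 1.57×10¹¹ m = 1.05 AU.

d ≈ 1.05 AU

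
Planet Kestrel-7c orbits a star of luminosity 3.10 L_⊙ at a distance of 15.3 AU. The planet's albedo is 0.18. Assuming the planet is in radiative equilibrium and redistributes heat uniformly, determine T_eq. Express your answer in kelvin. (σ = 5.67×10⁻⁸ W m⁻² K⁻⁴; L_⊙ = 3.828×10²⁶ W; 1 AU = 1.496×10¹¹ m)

T_eq ≈ 89.8 K

d = 15.3 AU = 2.29×10¹² m.
L = 3.10 × 3.828×10²⁶ = 1.19×10²⁷ W.
Flux: S = L/(4πd²) = 1.19×10²⁷/(4π×(2.29×10¹²)²) = 18.0 W m⁻².
Energy balance: absorbed = emitted ⇒ πR²·S(1−A) = 4πR²·σT_eq⁴, so T_eq⁴ = S(1−A)/(4σ).
T_eq = [18.0 × 0.82 / (4 × 5.67×10⁻⁸)]^(1/4) = (6.52×10⁷)^(1/4) = 89.8 K.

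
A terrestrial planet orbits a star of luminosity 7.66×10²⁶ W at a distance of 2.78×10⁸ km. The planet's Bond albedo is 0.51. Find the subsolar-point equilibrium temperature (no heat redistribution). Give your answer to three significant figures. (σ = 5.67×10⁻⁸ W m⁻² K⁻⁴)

T_ss ≈ 287 K

d = 2.78×10⁸ km = 2.78×10¹¹ m.
Flux: S = L/(4πd²) = 7.66×10²⁶/(4π×(2.78×10¹¹)²) = 789 W m⁻².
At the subsolar point the surface absorbs S(1−A) and emits σT⁴ per unit area — no factor of 4, since only the local patch is in balance.
T = [789 × 0.49 / 5.67×10⁻⁸]^(1/4) = (6.82×10⁹)^(1/4) = 287 K.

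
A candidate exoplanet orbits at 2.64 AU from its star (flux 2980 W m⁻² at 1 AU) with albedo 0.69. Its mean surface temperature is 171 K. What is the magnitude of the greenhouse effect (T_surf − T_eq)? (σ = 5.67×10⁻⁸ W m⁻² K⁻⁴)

S = 2980/2.64² = 427.6 W m⁻².
T_eq = [S(1−A)/(4σ)]^(1/4) = [427.6×0.31/(4×5.67×10⁻⁸)]^(1/4) = 155.5 K.
ΔT = T_surf − T_eq = 171 − 155.5.

ΔT ≈ 15.5 K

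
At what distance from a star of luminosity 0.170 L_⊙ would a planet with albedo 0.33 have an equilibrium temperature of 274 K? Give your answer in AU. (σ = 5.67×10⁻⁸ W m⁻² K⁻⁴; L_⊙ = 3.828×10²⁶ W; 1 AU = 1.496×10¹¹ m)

d ≈ 0.348 AU

L = 0.170 × 3.828×10²⁶ = 6.51×10²⁵ W.
From T_eq⁴ = L(1−A)/(16πσd²): d = √[L(1−A)/(16πσT_eq⁴)].
d = √[6.51×10²⁵ × 0.67 / (16π × 5.67×10⁻⁸ × (274)⁴)] = 5.21×10¹⁰ m = 0.348 AU.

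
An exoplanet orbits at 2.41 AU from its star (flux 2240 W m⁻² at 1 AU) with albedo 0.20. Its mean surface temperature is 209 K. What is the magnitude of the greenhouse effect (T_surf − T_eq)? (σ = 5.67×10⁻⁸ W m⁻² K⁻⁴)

S = 2240/2.41² = 385.7 W m⁻².
T_eq = [S(1−A)/(4σ)]^(1/4) = [385.7×0.80/(4×5.67×10⁻⁸)]^(1/4) = 192.1 K.
ΔT = T_surf − T_eq = 209 − 192.1.

ΔT ≈ 16.9 K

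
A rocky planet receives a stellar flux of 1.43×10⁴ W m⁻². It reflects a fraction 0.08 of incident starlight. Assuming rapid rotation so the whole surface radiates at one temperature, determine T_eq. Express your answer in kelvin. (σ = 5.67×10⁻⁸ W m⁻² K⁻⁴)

Energy balance: absorbed = emitted ⇒ πR²·S(1−A) = 4πR²·σT_eq⁴, so T_eq⁴ = S(1−A)/(4σ).
T_eq = [1.43×10⁴ × 0.92 / (4 × 5.67×10⁻⁸)]^(1/4) = (5.80×10¹⁰)^(1/4) = 491 K.

T_eq ≈ 491 K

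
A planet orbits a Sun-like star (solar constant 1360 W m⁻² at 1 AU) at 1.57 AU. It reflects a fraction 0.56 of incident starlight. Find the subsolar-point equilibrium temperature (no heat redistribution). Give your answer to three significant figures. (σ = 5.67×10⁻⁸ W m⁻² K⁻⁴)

Flux at 1.57 AU: S = 1360/1.57² = 552 W m⁻².
At the subsolar point the surface absorbs S(1−A) and emits σT⁴ per unit area — no factor of 4, since only the local patch is in balance.
T = [552 × 0.44 / 5.67×10⁻⁸]^(1/4) = (4.28×10⁹)^(1/4) = 256 K.

T_ss ≈ 256 K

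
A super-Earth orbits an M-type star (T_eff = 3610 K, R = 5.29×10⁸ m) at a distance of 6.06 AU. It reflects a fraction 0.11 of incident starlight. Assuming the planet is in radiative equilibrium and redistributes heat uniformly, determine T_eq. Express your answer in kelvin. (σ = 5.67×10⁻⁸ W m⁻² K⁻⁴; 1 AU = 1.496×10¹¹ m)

d = 6.06 AU = 9.07×10¹¹ m.
L = 4πR_⋆²σT_⋆⁴ = 4π(5.29×10⁸)² × 5.67×10⁻⁸ × (3610)⁴ = 3.39×10²⁵ W.
S = L/(4πd²) = 3.28 W m⁻².
Energy balance: absorbed = emitted ⇒ πR²·S(1−A) = 4πR²·σT_eq⁴, so T_eq⁴ = S(1−A)/(4σ).
T_eq = [3.28 × 0.89 / (4 × 5.67×10⁻⁸)]^(1/4) = (1.29×10⁷)^(1/4) = 59.9 K.

T_eq ≈ 59.9 K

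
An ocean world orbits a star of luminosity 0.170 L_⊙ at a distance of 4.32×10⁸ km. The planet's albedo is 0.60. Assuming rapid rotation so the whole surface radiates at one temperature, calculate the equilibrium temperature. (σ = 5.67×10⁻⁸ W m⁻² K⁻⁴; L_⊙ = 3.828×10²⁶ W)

T_eq ≈ 83.6 K

d = 4.32×10⁸ km = 4.32×10¹¹ m.
L = 0.170 × 3.828×10²⁶ = 6.51×10²⁵ W.
Flux: S = L/(4πd²) = 6.51×10²⁵/(4π×(4.32×10¹¹)²) = 27.7 W m⁻².
Energy balance: absorbed = emitted ⇒ πR²·S(1−A) = 4πR²·σT_eq⁴, so T_eq⁴ = S(1−A)/(4σ).
T_eq = [27.7 × 0.40 / (4 × 5.67×10⁻⁸)]^(1/4) = (4.89×10⁷)^(1/4) = 83.6 K.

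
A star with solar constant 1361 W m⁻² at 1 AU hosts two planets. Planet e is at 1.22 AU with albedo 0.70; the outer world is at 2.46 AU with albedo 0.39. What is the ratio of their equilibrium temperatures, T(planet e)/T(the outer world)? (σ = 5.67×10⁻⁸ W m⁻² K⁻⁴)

T_eq = [S₀(1−A)/(4σd²)]^(1/4), so T ∝ (1−A)^(1/4) / √d.
T₁ = [1361×0.30/(4×5.67×10⁻⁸×1.22²)]^(1/4) = 186.49 K.
T₂ = [1361×0.61/(4×5.67×10⁻⁸×2.46²)]^(1/4) = 156.83 K.

T₁/T₂ ≈ 1.189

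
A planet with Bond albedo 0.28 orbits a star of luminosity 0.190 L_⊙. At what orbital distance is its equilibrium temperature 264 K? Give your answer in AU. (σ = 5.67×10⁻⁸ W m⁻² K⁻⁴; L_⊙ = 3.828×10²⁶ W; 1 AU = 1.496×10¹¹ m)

L = 0.190 × 3.828×10²⁶ = 7.27×10²⁵ W.
From T_eq⁴ = L(1−A)/(16πσd²): d = √[L(1−A)/(16πσT_eq⁴)].
d = √[7.27×10²⁵ × 0.72 / (16π × 5.67×10⁻⁸ × (264)⁴)] = 6.15×10¹⁰ m = 0.411 AU.

d ≈ 0.411 AU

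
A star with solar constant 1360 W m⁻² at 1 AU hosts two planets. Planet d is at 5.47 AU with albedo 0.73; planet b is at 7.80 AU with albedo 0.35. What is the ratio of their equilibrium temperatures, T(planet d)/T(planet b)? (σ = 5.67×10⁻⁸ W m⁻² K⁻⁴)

T₁/T₂ ≈ 0.959

T_eq = [S₀(1−A)/(4σd²)]^(1/4), so T ∝ (1−A)^(1/4) / √d.
T₁ = [1360×0.27/(4×5.67×10⁻⁸×5.47²)]^(1/4) = 85.77 K.
T₂ = [1360×0.65/(4×5.67×10⁻⁸×7.80²)]^(1/4) = 89.47 K.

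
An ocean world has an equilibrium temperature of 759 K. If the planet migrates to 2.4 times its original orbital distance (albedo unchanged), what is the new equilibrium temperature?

T_eq ≈ 490 K

T_eq ∝ L^(1/4) · d^(−1/2).
T′ = 759 / 2.4^(1/2) = 490 K.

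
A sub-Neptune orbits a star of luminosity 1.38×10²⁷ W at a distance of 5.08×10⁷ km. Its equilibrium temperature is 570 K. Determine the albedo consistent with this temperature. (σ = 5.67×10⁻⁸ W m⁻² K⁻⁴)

A ≈ 0.44

d = 5.08×10⁷ km = 5.08×10¹⁰ m.
Flux: S = L/(4πd²) = 1.38×10²⁷/(4π×(5.08×10¹⁰)²) = 4.26×10⁴ W m⁻².
From T_eq⁴ = S(1−A)/(4σ): 1−A = 4σT_eq⁴/S.
1−A = 4 × 5.67×10⁻⁸ × (570)⁴ / 4.26×10⁴ = 0.563.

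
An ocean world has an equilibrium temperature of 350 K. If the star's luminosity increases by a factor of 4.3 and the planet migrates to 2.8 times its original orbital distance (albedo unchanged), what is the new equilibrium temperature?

T_eq ∝ L^(1/4) · d^(−1/2).
T′ = 350 × 4.3^(1/4) / 2.8^(1/2) = 301 K.

T_eq ≈ 301 K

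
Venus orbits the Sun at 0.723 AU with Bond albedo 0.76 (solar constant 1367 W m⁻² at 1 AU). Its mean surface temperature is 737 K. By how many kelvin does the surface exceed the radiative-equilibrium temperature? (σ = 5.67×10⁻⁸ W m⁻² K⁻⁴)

S = 1367/0.723² = 2615 W m⁻².
T_eq = [S(1−A)/(4σ)]^(1/4) = [2615×0.24/(4×5.67×10⁻⁸)]^(1/4) = 229.4 K.
ΔT = T_surf − T_eq = 737 − 229.4.

ΔT ≈ 507.6 K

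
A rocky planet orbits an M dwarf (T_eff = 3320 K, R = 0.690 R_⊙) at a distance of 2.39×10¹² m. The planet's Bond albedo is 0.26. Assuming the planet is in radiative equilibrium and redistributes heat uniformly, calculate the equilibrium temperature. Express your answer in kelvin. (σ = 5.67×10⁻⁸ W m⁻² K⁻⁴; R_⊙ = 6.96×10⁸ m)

T_eq ≈ 30.9 K

R_⋆ = 0.690 × 6.96×10⁸ = 4.80×10⁸ m.
L = 4πR_⋆²σT_⋆⁴ = 4π(4.80×10⁸)² × 5.67×10⁻⁸ × (3320)⁴ = 2.00×10²⁵ W.
S = L/(4πd²) = 0.278 W m⁻².
Energy balance: absorbed = emitted ⇒ πR²·S(1−A) = 4πR²·σT_eq⁴, so T_eq⁴ = S(1−A)/(4σ).
T_eq = [0.278 × 0.74 / (4 × 5.67×10⁻⁸)]^(1/4) = (9.07×10⁵)^(1/4) = 30.9 K.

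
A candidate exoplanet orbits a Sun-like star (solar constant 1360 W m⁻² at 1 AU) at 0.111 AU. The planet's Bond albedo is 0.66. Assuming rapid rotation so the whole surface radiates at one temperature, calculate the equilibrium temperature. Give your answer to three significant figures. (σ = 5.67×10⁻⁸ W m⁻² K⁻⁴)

Flux at 0.111 AU: S = 1360/0.111² = 1.10×10⁵ W m⁻².
Energy balance: absorbed = emitted ⇒ πR²·S(1−A) = 4πR²·σT_eq⁴, so T_eq⁴ = S(1−A)/(4σ).
T_eq = [1.10×10⁵ × 0.34 / (4 × 5.67×10⁻⁸)]^(1/4) = (1.65×10¹¹)^(1/4) = 638 K.

T_eq ≈ 638 K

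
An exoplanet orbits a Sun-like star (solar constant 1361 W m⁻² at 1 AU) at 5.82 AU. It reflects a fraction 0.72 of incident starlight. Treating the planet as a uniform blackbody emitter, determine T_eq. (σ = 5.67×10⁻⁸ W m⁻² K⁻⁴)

T_eq ≈ 83.9 K

Flux at 5.82 AU: S = 1361/5.82² = 40.2 W m⁻².
Energy balance: absorbed = emitted ⇒ πR²·S(1−A) = 4πR²·σT_eq⁴, so T_eq⁴ = S(1−A)/(4σ).
T_eq = [40.2 × 0.28 / (4 × 5.67×10⁻⁸)]^(1/4) = (4.96×10⁷)^(1/4) = 83.9 K.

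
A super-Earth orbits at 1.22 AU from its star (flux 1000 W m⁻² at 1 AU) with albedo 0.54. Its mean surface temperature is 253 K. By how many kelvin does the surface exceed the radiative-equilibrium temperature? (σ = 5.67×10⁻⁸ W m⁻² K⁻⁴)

ΔT ≈ 60.9 K

S = 1000/1.22² = 671.9 W m⁻².
T_eq = [S(1−A)/(4σ)]^(1/4) = [671.9×0.46/(4×5.67×10⁻⁸)]^(1/4) = 192.1 K.
ΔT = T_surf − T_eq = 253 − 192.1.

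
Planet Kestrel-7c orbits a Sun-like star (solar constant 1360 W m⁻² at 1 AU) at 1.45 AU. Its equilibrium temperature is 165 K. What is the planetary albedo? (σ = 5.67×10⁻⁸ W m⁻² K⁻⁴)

Flux at 1.45 AU: S = 1360/1.45² = 647 W m⁻².
From T_eq⁴ = S(1−A)/(4σ): 1−A = 4σT_eq⁴/S.
1−A = 4 × 5.67×10⁻⁸ × (165)⁴ / 647 = 0.260.

A ≈ 0.74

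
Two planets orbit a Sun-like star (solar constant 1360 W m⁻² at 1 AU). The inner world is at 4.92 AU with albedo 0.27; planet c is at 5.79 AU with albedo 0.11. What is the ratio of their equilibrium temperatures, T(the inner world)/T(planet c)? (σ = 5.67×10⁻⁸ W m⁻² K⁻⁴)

T₁/T₂ ≈ 1.032

T_eq = [S₀(1−A)/(4σd²)]^(1/4), so T ∝ (1−A)^(1/4) / √d.
T₁ = [1360×0.73/(4×5.67×10⁻⁸×4.92²)]^(1/4) = 115.96 K.
T₂ = [1360×0.89/(4×5.67×10⁻⁸×5.79²)]^(1/4) = 112.33 K.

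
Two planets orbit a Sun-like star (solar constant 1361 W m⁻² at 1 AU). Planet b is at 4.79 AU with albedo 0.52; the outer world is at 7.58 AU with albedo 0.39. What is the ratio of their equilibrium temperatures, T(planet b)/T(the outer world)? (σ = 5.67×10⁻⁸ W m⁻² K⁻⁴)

T₁/T₂ ≈ 1.185

T_eq = [S₀(1−A)/(4σd²)]^(1/4), so T ∝ (1−A)^(1/4) / √d.
T₁ = [1361×0.48/(4×5.67×10⁻⁸×4.79²)]^(1/4) = 105.85 K.
T₂ = [1361×0.61/(4×5.67×10⁻⁸×7.58²)]^(1/4) = 89.34 K.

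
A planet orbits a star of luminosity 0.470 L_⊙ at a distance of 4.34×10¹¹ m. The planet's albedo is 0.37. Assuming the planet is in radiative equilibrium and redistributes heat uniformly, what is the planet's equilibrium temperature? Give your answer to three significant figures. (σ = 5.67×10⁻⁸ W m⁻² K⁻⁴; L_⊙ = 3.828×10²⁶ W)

L = 0.470 × 3.828×10²⁶ = 1.80×10²⁶ W.
Flux: S = L/(4πd²) = 1.80×10²⁶/(4π×(4.34×10¹¹)²) = 76.0 W m⁻².
Energy balance: absorbed = emitted ⇒ πR²·S(1−A) = 4πR²·σT_eq⁴, so T_eq⁴ = S(1−A)/(4σ).
T_eq = [76.0 × 0.63 / (4 × 5.67×10⁻⁸)]^(1/4) = (2.11×10⁸)^(1/4) = 121 K.

T_eq ≈ 121 K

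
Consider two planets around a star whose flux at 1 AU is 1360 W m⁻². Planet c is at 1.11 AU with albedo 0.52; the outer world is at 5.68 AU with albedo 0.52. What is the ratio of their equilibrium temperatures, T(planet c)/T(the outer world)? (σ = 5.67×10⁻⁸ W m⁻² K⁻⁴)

T_eq = [S₀(1−A)/(4σd²)]^(1/4), so T ∝ (1−A)^(1/4) / √d.
T₁ = [1360×0.48/(4×5.67×10⁻⁸×1.11²)]^(1/4) = 219.85 K.
T₂ = [1360×0.48/(4×5.67×10⁻⁸×5.68²)]^(1/4) = 97.19 K.

T₁/T₂ ≈ 2.262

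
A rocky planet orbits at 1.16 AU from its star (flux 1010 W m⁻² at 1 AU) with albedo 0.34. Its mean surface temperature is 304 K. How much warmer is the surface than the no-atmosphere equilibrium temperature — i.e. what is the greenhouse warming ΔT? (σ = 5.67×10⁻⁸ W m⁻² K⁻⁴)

S = 1010/1.16² = 750.6 W m⁻².
T_eq = [S(1−A)/(4σ)]^(1/4) = [750.6×0.66/(4×5.67×10⁻⁸)]^(1/4) = 216.2 K.
ΔT = T_surf − T_eq = 304 − 216.2.

ΔT ≈ 87.8 K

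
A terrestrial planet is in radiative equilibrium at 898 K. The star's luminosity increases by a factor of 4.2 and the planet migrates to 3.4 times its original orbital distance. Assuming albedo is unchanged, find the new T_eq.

T_eq ≈ 697 K

T_eq ∝ L^(1/4) · d^(−1/2).
T′ = 898 × 4.2^(1/4) / 3.4^(1/2) = 697 K.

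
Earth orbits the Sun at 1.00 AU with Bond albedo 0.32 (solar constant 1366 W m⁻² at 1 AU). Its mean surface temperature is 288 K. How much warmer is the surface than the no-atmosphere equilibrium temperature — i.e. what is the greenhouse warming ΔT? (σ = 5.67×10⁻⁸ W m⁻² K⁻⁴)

ΔT ≈ 35.0 K

S = 1366/1.00² = 1366 W m⁻².
T_eq = [S(1−A)/(4σ)]^(1/4) = [1366×0.68/(4×5.67×10⁻⁸)]^(1/4) = 253.0 K.
ΔT = T_surf − T_eq = 288 − 253.0.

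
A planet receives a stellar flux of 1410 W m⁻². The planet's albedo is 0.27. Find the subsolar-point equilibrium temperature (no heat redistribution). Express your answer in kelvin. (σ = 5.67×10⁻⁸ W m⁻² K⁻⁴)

At the subsolar point the surface absorbs S(1−A) and emits σT⁴ per unit area — no factor of 4, since only the local patch is in balance.
T = [1410 × 0.73 / 5.67×10⁻⁸]^(1/4) = (1.82×10¹⁰)^(1/4) = 367 K.

T_ss ≈ 367 K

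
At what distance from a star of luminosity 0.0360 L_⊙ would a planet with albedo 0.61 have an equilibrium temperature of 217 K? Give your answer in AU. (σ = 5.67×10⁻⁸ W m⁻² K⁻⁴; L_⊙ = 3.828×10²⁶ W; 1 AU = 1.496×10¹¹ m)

d ≈ 0.195 AU

L = 0.0360 × 3.828×10²⁶ = 1.38×10²⁵ W.
From T_eq⁴ = L(1−A)/(16πσd²): d = √[L(1−A)/(16πσT_eq⁴)].
d = √[1.38×10²⁵ × 0.39 / (16π × 5.67×10⁻⁸ × (217)⁴)] = 2.92×10¹⁰ m = 0.195 AU.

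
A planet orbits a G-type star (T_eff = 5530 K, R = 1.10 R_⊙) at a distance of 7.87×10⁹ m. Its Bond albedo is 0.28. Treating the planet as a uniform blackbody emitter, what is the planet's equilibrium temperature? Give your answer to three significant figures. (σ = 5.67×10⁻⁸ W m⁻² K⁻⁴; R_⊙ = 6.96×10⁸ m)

T_eq ≈ 1120 K

R_⋆ = 1.10 × 6.96×10⁸ = 7.66×10⁸ m.
L = 4πR_⋆²σT_⋆⁴ = 4π(7.66×10⁸)² × 5.67×10⁻⁸ × (5530)⁴ = 3.91×10²⁶ W.
S = L/(4πd²) = 5.02×10⁵ W m⁻².
Energy balance: absorbed = emitted ⇒ πR²·S(1−A) = 4πR²·σT_eq⁴, so T_eq⁴ = S(1−A)/(4σ).
T_eq = [5.02×10⁵ × 0.72 / (4 × 5.67×10⁻⁸)]^(1/4) = (1.59×10¹²)^(1/4) = 1120 K.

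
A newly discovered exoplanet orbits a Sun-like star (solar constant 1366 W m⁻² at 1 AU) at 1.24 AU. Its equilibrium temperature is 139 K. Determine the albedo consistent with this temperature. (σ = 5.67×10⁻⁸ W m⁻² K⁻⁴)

A ≈ 0.90

Flux at 1.24 AU: S = 1366/1.24² = 888 W m⁻².
From T_eq⁴ = S(1−A)/(4σ): 1−A = 4σT_eq⁴/S.
1−A = 4 × 5.67×10⁻⁸ × (139)⁴ / 888 = 0.095.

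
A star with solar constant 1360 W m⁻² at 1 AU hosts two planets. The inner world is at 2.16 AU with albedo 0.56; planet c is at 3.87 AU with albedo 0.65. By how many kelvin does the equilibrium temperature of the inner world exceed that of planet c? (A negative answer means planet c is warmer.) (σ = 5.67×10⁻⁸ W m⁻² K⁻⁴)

ΔT ≈ 45.4 K

T_eq = [S₀(1−A)/(4σd²)]^(1/4), so T ∝ (1−A)^(1/4) / √d.
T₁ = [1360×0.44/(4×5.67×10⁻⁸×2.16²)]^(1/4) = 154.21 K.
T₂ = [1360×0.35/(4×5.67×10⁻⁸×3.87²)]^(1/4) = 108.80 K.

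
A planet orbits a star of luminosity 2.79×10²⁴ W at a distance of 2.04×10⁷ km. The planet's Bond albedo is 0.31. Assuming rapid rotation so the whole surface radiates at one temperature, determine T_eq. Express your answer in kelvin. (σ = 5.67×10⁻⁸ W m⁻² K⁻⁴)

T_eq ≈ 201 K

d = 2.04×10⁷ km = 2.04×10¹⁰ m.
Flux: S = L/(4πd²) = 2.79×10²⁴/(4π×(2.04×10¹⁰)²) = 533 W m⁻².
Energy balance: absorbed = emitted ⇒ πR²·S(1−A) = 4πR²·σT_eq⁴, so T_eq⁴ = S(1−A)/(4σ).
T_eq = [533 × 0.69 / (4 × 5.67×10⁻⁸)]^(1/4) = (1.62×10⁹)^(1/4) = 201 K.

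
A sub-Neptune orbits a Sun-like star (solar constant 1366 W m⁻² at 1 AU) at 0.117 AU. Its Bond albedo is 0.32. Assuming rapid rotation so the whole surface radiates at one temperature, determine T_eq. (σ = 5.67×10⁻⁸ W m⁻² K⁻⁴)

Flux at 0.117 AU: S = 1366/0.117² = 9.98×10⁴ W m⁻².
Energy balance: absorbed = emitted ⇒ πR²·S(1−A) = 4πR²·σT_eq⁴, so T_eq⁴ = S(1−A)/(4σ).
T_eq = [9.98×10⁴ × 0.68 / (4 × 5.67×10⁻⁸)]^(1/4) = (2.99×10¹¹)^(1/4) = 740 K.

T_eq ≈ 740 K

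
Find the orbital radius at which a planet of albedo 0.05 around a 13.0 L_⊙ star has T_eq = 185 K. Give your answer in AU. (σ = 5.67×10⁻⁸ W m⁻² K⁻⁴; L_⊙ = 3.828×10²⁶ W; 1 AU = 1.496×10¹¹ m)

d ≈ 7.95 AU

L = 13.0 × 3.828×10²⁶ = 4.98×10²⁷ W.
From T_eq⁴ = L(1−A)/(16πσd²): d = √[L(1−A)/(16πσT_eq⁴)].
d = √[4.98×10²⁷ × 0.95 / (16π × 5.67×10⁻⁸ × (185)⁴)] = 1.19×10¹² m = 7.95 AU.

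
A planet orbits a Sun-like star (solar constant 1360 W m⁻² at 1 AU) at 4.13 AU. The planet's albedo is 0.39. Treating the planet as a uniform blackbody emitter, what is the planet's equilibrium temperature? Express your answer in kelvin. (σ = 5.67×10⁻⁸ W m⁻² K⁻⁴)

Flux at 4.13 AU: S = 1360/4.13² = 79.7 W m⁻².
Energy balance: absorbed = emitted ⇒ πR²·S(1−A) = 4πR²·σT_eq⁴, so T_eq⁴ = S(1−A)/(4σ).
T_eq = [79.7 × 0.61 / (4 × 5.67×10⁻⁸)]^(1/4) = (2.14×10⁸)^(1/4) = 121 K.

T_eq ≈ 121 K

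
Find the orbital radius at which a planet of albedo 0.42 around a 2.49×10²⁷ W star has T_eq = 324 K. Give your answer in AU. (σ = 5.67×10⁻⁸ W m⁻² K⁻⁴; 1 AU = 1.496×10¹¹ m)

From T_eq⁴ = L(1−A)/(16πσd²): d = √[L(1−A)/(16πσT_eq⁴)].
d = √[2.49×10²⁷ × 0.58 / (16π × 5.67×10⁻⁸ × (324)⁴)] = 2.14×10¹¹ m = 1.43 AU.

d ≈ 1.43 AU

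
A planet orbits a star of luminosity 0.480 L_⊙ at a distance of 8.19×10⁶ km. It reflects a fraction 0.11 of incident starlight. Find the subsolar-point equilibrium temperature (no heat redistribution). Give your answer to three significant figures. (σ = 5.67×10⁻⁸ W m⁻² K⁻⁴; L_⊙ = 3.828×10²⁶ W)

d = 8.19×10⁶ km = 8.19×10⁹ m.
L = 0.480 × 3.828×10²⁶ = 1.84×10²⁶ W.
Flux: S = L/(4πd²) = 1.84×10²⁶/(4π×(8.19×10⁹)²) = 2.18×10⁵ W m⁻².
At the subsolar point the surface absorbs S(1−A) and emits σT⁴ per unit area — no factor of 4, since only the local patch is in balance.
T = [2.18×10⁵ × 0.89 / 5.67×10⁻⁸]^(1/4) = (3.42×10¹²)^(1/4) = 1360 K.

T_ss ≈ 1360 K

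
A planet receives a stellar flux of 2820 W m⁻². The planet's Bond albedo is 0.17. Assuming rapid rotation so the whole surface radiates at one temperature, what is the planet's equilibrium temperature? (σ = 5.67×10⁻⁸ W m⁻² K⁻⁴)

T_eq ≈ 319 K

Energy balance: absorbed = emitted ⇒ πR²·S(1−A) = 4πR²·σT_eq⁴, so T_eq⁴ = S(1−A)/(4σ).
T_eq = [2820 × 0.83 / (4 × 5.67×10⁻⁸)]^(1/4) = (1.03×10¹⁰)^(1/4) = 319 K.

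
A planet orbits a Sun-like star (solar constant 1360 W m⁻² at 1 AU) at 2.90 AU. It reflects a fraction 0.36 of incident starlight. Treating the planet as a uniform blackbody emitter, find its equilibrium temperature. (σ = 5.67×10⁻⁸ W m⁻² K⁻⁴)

Flux at 2.90 AU: S = 1360/2.90² = 162 W m⁻².
Energy balance: absorbed = emitted ⇒ πR²·S(1−A) = 4πR²·σT_eq⁴, so T_eq⁴ = S(1−A)/(4σ).
T_eq = [162 × 0.64 / (4 × 5.67×10⁻⁸)]^(1/4) = (4.56×10⁸)^(1/4) = 146 K.

T_eq ≈ 146 K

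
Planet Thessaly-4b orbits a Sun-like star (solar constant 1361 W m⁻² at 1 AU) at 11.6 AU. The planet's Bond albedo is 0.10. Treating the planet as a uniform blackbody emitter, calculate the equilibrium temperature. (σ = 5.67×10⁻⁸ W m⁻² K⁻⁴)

T_eq ≈ 79.6 K

Flux at 11.6 AU: S = 1361/11.6² = 10.1 W m⁻².
Energy balance: absorbed = emitted ⇒ πR²·S(1−A) = 4πR²·σT_eq⁴, so T_eq⁴ = S(1−A)/(4σ).
T_eq = [10.1 × 0.90 / (4 × 5.67×10⁻⁸)]^(1/4) = (4.01×10⁷)^(1/4) = 79.6 K.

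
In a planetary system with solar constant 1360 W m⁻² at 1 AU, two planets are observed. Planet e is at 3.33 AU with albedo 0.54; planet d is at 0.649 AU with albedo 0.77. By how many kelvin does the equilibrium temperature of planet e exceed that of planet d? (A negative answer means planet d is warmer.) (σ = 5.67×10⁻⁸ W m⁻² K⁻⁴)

ΔT ≈ -113.6 K

T_eq = [S₀(1−A)/(4σd²)]^(1/4), so T ∝ (1−A)^(1/4) / √d.
T₁ = [1360×0.46/(4×5.67×10⁻⁸×3.33²)]^(1/4) = 125.59 K.
T₂ = [1360×0.23/(4×5.67×10⁻⁸×0.649²)]^(1/4) = 239.21 K.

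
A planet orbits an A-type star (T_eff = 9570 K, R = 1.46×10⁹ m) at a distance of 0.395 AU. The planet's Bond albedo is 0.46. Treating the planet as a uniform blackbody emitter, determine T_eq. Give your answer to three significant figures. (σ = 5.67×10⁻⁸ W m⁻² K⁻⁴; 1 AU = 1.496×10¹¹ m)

T_eq ≈ 912 K

d = 0.395 AU = 5.91×10¹⁰ m.
L = 4πR_⋆²σT_⋆⁴ = 4π(1.46×10⁹)² × 5.67×10⁻⁸ × (9570)⁴ = 1.27×10²⁸ W.
S = L/(4πd²) = 2.90×10⁵ W m⁻².
Energy balance: absorbed = emitted ⇒ πR²·S(1−A) = 4πR²·σT_eq⁴, so T_eq⁴ = S(1−A)/(4σ).
T_eq = [2.90×10⁵ × 0.54 / (4 × 5.67×10⁻⁸)]^(1/4) = (6.91×10¹¹)^(1/4) = 912 K.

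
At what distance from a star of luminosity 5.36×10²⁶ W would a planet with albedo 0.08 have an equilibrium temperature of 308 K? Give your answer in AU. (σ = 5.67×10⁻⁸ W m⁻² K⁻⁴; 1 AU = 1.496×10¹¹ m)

d ≈ 0.927 AU

From T_eq⁴ = L(1−A)/(16πσd²): d = √[L(1−A)/(16πσT_eq⁴)].
d = √[5.36×10²⁶ × 0.92 / (16π × 5.67×10⁻⁸ × (308)⁴)] = 1.39×10¹¹ m = 0.927 AU.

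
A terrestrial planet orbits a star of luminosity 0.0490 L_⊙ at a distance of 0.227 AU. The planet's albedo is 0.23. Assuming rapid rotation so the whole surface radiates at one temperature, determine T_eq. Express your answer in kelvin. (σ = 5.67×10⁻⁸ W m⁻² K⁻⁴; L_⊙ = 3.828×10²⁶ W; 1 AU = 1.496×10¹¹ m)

d = 0.227 AU = 3.40×10¹⁰ m.
L = 0.0490 × 3.828×10²⁶ = 1.88×10²⁵ W.
Flux: S = L/(4πd²) = 1.88×10²⁵/(4π×(3.40×10¹⁰)²) = 1290 W m⁻².
Energy balance: absorbed = emitted ⇒ πR²·S(1−A) = 4πR²·σT_eq⁴, so T_eq⁴ = S(1−A)/(4σ).
T_eq = [1290 × 0.77 / (4 × 5.67×10⁻⁸)]^(1/4) = (4.39×10⁹)^(1/4) = 257 K.

T_eq ≈ 257 K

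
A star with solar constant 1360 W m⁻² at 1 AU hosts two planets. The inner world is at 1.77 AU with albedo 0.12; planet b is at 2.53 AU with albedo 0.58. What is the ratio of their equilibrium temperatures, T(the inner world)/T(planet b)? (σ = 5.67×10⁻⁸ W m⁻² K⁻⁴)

T_eq = [S₀(1−A)/(4σd²)]^(1/4), so T ∝ (1−A)^(1/4) / √d.
T₁ = [1360×0.88/(4×5.67×10⁻⁸×1.77²)]^(1/4) = 202.59 K.
T₂ = [1360×0.42/(4×5.67×10⁻⁸×2.53²)]^(1/4) = 140.84 K.

T₁/T₂ ≈ 1.438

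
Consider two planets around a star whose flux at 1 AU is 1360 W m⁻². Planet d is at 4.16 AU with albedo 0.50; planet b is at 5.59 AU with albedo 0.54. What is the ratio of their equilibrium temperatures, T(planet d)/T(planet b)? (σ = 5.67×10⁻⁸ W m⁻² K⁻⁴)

T₁/T₂ ≈ 1.184

T_eq = [S₀(1−A)/(4σd²)]^(1/4), so T ∝ (1−A)^(1/4) / √d.
T₁ = [1360×0.50/(4×5.67×10⁻⁸×4.16²)]^(1/4) = 114.73 K.
T₂ = [1360×0.46/(4×5.67×10⁻⁸×5.59²)]^(1/4) = 96.93 K.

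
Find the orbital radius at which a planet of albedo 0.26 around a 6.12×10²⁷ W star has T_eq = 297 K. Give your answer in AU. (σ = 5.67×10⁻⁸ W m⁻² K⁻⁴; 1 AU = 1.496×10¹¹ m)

d ≈ 3.02 AU

From T_eq⁴ = L(1−A)/(16πσd²): d = √[L(1−A)/(16πσT_eq⁴)].
d = √[6.12×10²⁷ × 0.74 / (16π × 5.67×10⁻⁸ × (297)⁴)] = 4.52×10¹¹ m = 3.02 AU.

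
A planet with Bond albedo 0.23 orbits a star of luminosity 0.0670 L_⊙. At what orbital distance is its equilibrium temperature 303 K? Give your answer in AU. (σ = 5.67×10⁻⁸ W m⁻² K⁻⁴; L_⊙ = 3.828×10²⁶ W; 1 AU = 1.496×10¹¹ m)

L = 0.0670 × 3.828×10²⁶ = 2.56×10²⁵ W.
From T_eq⁴ = L(1−A)/(16πσd²): d = √[L(1−A)/(16πσT_eq⁴)].
d = √[2.56×10²⁵ × 0.77 / (16π × 5.67×10⁻⁸ × (303)⁴)] = 2.87×10¹⁰ m = 0.192 AU.

d ≈ 0.192 AU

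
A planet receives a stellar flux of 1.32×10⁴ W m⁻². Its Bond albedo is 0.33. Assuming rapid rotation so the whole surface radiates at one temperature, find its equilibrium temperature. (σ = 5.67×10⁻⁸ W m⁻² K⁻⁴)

T_eq ≈ 444 K

Energy balance: absorbed = emitted ⇒ πR²·S(1−A) = 4πR²·σT_eq⁴, so T_eq⁴ = S(1−A)/(4σ).
T_eq = [1.32×10⁴ × 0.67 / (4 × 5.67×10⁻⁸)]^(1/4) = (3.90×10¹⁰)^(1/4) = 444 K.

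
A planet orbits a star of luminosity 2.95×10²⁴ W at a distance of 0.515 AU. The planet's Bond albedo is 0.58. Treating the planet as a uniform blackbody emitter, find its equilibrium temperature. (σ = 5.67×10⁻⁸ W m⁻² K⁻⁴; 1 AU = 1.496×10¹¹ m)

T_eq ≈ 92.5 K

d = 0.515 AU = 7.70×10¹⁰ m.
Flux: S = L/(4πd²) = 2.95×10²⁴/(4π×(7.70×10¹⁰)²) = 39.5 W m⁻².
Energy balance: absorbed = emitted ⇒ πR²·S(1−A) = 4πR²·σT_eq⁴, so T_eq⁴ = S(1−A)/(4σ).
T_eq = [39.5 × 0.42 / (4 × 5.67×10⁻⁸)]^(1/4) = (7.32×10⁷)^(1/4) = 92.5 K.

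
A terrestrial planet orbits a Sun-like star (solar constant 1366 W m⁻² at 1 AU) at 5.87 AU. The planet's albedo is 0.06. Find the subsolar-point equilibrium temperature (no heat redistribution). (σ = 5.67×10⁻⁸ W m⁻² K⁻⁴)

T_ss ≈ 160 K

Flux at 5.87 AU: S = 1366/5.87² = 39.6 W m⁻².
At the subsolar point the surface absorbs S(1−A) and emits σT⁴ per unit area — no factor of 4, since only the local patch is in balance.
T = [39.6 × 0.94 / 5.67×10⁻⁸]^(1/4) = (6.57×10⁸)^(1/4) = 160 K.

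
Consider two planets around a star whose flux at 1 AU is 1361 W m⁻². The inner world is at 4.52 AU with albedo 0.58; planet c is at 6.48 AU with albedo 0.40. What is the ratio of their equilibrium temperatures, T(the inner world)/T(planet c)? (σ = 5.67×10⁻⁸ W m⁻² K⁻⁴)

T_eq = [S₀(1−A)/(4σd²)]^(1/4), so T ∝ (1−A)^(1/4) / √d.
T₁ = [1361×0.42/(4×5.67×10⁻⁸×4.52²)]^(1/4) = 105.39 K.
T₂ = [1361×0.60/(4×5.67×10⁻⁸×6.48²)]^(1/4) = 96.23 K.

T₁/T₂ ≈ 1.095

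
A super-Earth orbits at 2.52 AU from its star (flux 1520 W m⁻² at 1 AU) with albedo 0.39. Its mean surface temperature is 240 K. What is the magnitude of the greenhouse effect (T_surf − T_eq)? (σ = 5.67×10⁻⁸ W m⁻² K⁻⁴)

S = 1520/2.52² = 239.4 W m⁻².
T_eq = [S(1−A)/(4σ)]^(1/4) = [239.4×0.61/(4×5.67×10⁻⁸)]^(1/4) = 159.3 K.
ΔT = T_surf − T_eq = 240 − 159.3.

ΔT ≈ 80.7 K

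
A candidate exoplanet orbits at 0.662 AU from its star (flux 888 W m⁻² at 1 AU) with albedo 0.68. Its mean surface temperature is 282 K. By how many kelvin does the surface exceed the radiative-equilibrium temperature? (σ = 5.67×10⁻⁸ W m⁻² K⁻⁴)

S = 888/0.662² = 2026 W m⁻².
T_eq = [S(1−A)/(4σ)]^(1/4) = [2026×0.32/(4×5.67×10⁻⁸)]^(1/4) = 231.2 K.
ΔT = T_surf − T_eq = 282 − 231.2.

ΔT ≈ 50.8 K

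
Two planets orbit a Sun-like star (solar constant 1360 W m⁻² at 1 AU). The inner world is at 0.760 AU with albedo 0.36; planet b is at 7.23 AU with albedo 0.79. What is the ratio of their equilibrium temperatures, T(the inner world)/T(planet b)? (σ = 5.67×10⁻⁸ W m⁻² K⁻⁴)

T₁/T₂ ≈ 4.075

T_eq = [S₀(1−A)/(4σd²)]^(1/4), so T ∝ (1−A)^(1/4) / √d.
T₁ = [1360×0.64/(4×5.67×10⁻⁸×0.760²)]^(1/4) = 285.50 K.
T₂ = [1360×0.21/(4×5.67×10⁻⁸×7.23²)]^(1/4) = 70.06 K.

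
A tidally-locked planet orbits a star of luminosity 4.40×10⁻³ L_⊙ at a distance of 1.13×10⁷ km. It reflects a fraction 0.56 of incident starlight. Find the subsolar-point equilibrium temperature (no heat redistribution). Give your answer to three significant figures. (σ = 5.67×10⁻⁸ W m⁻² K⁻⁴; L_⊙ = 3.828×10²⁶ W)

T_ss ≈ 300 K

d = 1.13×10⁷ km = 1.13×10¹⁰ m.
L = 4.40×10⁻³ × 3.828×10²⁶ = 1.68×10²⁴ W.
Flux: S = L/(4πd²) = 1.68×10²⁴/(4π×(1.13×10¹⁰)²) = 1050 W m⁻².
At the subsolar point the surface absorbs S(1−A) and emits σT⁴ per unit area — no factor of 4, since only the local patch is in balance.
T = [1050 × 0.44 / 5.67×10⁻⁸]^(1/4) = (8.15×10⁹)^(1/4) = 300 K.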